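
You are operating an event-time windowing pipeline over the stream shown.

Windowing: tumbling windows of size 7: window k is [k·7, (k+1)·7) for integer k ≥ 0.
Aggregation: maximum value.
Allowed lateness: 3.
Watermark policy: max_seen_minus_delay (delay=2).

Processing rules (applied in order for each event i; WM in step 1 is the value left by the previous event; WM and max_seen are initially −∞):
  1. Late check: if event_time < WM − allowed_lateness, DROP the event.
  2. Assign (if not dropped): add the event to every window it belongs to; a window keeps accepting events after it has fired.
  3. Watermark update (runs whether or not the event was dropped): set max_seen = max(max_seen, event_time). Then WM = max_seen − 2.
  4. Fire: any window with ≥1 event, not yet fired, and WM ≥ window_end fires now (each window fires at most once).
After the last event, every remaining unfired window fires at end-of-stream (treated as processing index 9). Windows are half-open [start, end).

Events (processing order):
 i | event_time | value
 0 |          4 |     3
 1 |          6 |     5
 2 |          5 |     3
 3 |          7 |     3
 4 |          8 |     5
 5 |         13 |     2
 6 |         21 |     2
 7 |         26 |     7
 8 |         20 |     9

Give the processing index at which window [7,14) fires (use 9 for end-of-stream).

6

i=0 t=4 v=3: → [0,7); WM=2
i=1 t=6 v=5: → [0,7); WM=4
i=2 t=5 v=3: → [0,7); WM=4
i=3 t=7 v=3: → [7,14); WM=5
i=4 t=8 v=5: → [7,14); WM=6
i=5 t=13 v=2: → [7,14); WM=11; [0,7) fires=5
i=6 t=21 v=2: → [21,28); WM=19; [7,14) fires=5
i=7 t=26 v=7: → [21,28); WM=24
i=8 t=20 v=9: DROP (t<24-3); WM=24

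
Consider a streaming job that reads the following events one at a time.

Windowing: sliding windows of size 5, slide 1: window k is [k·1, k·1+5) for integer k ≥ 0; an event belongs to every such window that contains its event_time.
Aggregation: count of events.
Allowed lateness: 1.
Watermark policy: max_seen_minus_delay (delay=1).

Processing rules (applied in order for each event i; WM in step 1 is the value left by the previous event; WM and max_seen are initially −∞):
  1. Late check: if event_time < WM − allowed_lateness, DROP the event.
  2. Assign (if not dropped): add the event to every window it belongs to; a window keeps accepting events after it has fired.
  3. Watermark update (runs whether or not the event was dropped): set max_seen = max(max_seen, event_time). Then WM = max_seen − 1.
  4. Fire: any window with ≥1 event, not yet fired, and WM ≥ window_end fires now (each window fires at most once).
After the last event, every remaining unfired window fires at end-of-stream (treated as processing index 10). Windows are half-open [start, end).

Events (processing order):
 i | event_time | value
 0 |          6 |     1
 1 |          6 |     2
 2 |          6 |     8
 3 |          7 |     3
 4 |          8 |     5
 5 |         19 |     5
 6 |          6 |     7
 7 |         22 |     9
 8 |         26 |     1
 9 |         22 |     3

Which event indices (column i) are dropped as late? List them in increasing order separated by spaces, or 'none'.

6 9

i=0 t=6 v=1: → [6,11),[5,10),[4,9),[3,8),[2,7); WM=5
i=1 t=6 v=2: → [6,11),[5,10),[4,9),[3,8),[2,7); WM=5
i=2 t=6 v=8: → [6,11),[5,10),[4,9),[3,8),[2,7); WM=5
i=3 t=7 v=3: → [7,12),[6,11),[5,10),[4,9),[3,8); WM=6
i=4 t=8 v=5: → [8,13),[7,12),[6,11),[5,10),[4,9); WM=7; [2,7) fires=3
i=5 t=19 v=5: → [19,24),[18,23),[17,22),[16,21),[15,20); WM=18; [3,8) fires=4 [4,9) fires=5 [5,10) fires=5 [6,11) fires=5 [7,12) fires=2 [8,13) fires=1
i=6 t=6 v=7: DROP (t<18-1); WM=18
i=7 t=22 v=9: → [22,27),[21,26),[20,25),[19,24),[18,23); WM=21; [15,20) fires=1 [16,21) fires=1
i=8 t=26 v=1: → [26,31),[25,30),[24,29),[23,28),[22,27); WM=25; [17,22) fires=1 [18,23) fires=2 [19,24) fires=2 [20,25) fires=1
i=9 t=22 v=3: DROP (t<25-1); WM=25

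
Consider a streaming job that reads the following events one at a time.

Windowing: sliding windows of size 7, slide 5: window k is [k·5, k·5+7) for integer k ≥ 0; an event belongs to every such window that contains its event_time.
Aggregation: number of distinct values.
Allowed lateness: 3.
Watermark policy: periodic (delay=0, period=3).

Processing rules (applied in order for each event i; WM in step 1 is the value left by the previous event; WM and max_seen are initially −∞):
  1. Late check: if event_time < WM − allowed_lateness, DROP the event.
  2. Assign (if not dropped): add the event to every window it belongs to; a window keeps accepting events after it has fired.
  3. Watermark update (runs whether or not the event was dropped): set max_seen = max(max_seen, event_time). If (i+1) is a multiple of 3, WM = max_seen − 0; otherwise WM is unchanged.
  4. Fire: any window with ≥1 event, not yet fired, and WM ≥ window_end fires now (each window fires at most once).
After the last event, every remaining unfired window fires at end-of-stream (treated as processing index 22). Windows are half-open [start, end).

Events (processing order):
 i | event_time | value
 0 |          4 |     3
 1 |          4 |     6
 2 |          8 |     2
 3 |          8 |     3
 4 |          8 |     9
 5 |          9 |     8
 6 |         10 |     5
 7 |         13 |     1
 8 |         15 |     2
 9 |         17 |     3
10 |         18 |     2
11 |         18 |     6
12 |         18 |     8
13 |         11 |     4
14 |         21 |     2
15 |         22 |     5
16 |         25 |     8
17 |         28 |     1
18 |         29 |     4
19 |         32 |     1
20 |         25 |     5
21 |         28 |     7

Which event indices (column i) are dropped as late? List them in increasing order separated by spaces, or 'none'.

13 21

i=0 t=4 v=3: → [0,7); WM=−∞
i=1 t=4 v=6: → [0,7); WM=−∞
i=2 t=8 v=2: → [5,12); WM=8; [0,7) fires=2
i=3 t=8 v=3: → [5,12); WM=8
i=4 t=8 v=9: → [5,12); WM=8
i=5 t=9 v=8: → [5,12); WM=9
i=6 t=10 v=5: → [10,17),[5,12); WM=9
i=7 t=13 v=1: → [10,17); WM=9
i=8 t=15 v=2: → [15,22),[10,17); WM=15; [5,12) fires=5
i=9 t=17 v=3: → [15,22); WM=15
i=10 t=18 v=2: → [15,22); WM=15
i=11 t=18 v=6: → [15,22); WM=18; [10,17) fires=3
i=12 t=18 v=8: → [15,22); WM=18
i=13 t=11 v=4: DROP (t<18-3); WM=18
i=14 t=21 v=2: → [20,27),[15,22); WM=21
i=15 t=22 v=5: → [20,27); WM=21
i=16 t=25 v=8: → [25,32),[20,27); WM=21
i=17 t=28 v=1: → [25,32); WM=28; [15,22) fires=4 [20,27) fires=3
i=18 t=29 v=4: → [25,32); WM=28
i=19 t=32 v=1: → [30,37); WM=28
i=20 t=25 v=5: → [25,32),[20,27); WM=32; [25,32) fires=4
i=21 t=28 v=7: DROP (t<32-3); WM=32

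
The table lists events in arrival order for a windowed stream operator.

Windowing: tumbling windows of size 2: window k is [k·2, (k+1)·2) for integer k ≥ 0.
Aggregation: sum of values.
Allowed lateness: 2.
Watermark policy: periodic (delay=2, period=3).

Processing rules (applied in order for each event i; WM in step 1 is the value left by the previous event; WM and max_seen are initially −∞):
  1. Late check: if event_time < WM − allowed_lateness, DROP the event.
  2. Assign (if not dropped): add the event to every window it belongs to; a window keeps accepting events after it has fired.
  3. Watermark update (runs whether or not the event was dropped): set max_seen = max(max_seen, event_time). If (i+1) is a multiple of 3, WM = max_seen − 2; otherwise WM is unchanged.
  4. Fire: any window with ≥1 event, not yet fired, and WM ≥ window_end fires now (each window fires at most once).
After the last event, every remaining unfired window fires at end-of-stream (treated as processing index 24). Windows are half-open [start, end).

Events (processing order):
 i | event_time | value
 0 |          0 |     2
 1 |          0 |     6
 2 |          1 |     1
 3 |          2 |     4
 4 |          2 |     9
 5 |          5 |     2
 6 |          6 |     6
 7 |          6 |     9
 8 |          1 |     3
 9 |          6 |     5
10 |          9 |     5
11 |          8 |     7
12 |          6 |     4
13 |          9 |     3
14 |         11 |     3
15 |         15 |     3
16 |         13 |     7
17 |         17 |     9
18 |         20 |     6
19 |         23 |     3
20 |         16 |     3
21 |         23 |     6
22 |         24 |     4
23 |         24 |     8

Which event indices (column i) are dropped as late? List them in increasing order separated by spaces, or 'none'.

none

i=0 t=0 v=2: → [0,2); WM=−∞
i=1 t=0 v=6: → [0,2); WM=−∞
i=2 t=1 v=1: → [0,2); WM=-1
i=3 t=2 v=4: → [2,4); WM=-1
i=4 t=2 v=9: → [2,4); WM=-1
i=5 t=5 v=2: → [4,6); WM=3; [0,2) fires=9
i=6 t=6 v=6: → [6,8); WM=3
i=7 t=6 v=9: → [6,8); WM=3
i=8 t=1 v=3: → [0,2); WM=4; [2,4) fires=13
i=9 t=6 v=5: → [6,8); WM=4
i=10 t=9 v=5: → [8,10); WM=4
i=11 t=8 v=7: → [8,10); WM=7; [4,6) fires=2
i=12 t=6 v=4: → [6,8); WM=7
i=13 t=9 v=3: → [8,10); WM=7
i=14 t=11 v=3: → [10,12); WM=9; [6,8) fires=24
i=15 t=15 v=3: → [14,16); WM=9
i=16 t=13 v=7: → [12,14); WM=9
i=17 t=17 v=9: → [16,18); WM=15; [8,10) fires=15 [10,12) fires=3 [12,14) fires=7
i=18 t=20 v=6: → [20,22); WM=15
i=19 t=23 v=3: → [22,24); WM=15
i=20 t=16 v=3: → [16,18); WM=21; [14,16) fires=3 [16,18) fires=12
i=21 t=23 v=6: → [22,24); WM=21
i=22 t=24 v=4: → [24,26); WM=21
i=23 t=24 v=8: → [24,26); WM=22; [20,22) fires=6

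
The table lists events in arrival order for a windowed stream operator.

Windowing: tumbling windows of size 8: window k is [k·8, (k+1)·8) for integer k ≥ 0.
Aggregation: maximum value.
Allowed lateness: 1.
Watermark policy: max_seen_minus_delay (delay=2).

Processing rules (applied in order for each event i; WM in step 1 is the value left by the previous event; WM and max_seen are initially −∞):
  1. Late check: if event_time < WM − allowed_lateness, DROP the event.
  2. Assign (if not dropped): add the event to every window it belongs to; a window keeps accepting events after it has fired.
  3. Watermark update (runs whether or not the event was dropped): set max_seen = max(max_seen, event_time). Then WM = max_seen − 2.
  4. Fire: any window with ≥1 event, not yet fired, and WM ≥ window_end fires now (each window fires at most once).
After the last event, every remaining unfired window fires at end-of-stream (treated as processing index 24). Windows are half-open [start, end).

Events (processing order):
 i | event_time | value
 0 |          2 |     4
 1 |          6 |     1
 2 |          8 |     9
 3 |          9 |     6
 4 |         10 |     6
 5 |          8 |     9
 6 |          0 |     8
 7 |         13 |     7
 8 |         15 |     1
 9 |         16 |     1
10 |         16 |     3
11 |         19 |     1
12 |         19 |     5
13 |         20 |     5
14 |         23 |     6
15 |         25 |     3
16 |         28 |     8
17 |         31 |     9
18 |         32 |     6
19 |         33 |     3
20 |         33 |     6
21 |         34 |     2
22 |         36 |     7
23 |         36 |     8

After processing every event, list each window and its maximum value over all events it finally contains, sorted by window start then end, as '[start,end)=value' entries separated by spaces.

[0,8)=4 [8,16)=9 [16,24)=6 [24,32)=9 [32,40)=8

i=0 t=2 v=4: → [0,8); WM=0
i=1 t=6 v=1: → [0,8); WM=4
i=2 t=8 v=9: → [8,16); WM=6
i=3 t=9 v=6: → [8,16); WM=7
i=4 t=10 v=6: → [8,16); WM=8; [0,8) fires=4
i=5 t=8 v=9: → [8,16); WM=8
i=6 t=0 v=8: DROP (t<8-1); WM=8
i=7 t=13 v=7: → [8,16); WM=11
i=8 t=15 v=1: → [8,16); WM=13
i=9 t=16 v=1: → [16,24); WM=14
i=10 t=16 v=3: → [16,24); WM=14
i=11 t=19 v=1: → [16,24); WM=17; [8,16) fires=9
i=12 t=19 v=5: → [16,24); WM=17
i=13 t=20 v=5: → [16,24); WM=18
i=14 t=23 v=6: → [16,24); WM=21
i=15 t=25 v=3: → [24,32); WM=23
i=16 t=28 v=8: → [24,32); WM=26; [16,24) fires=6
i=17 t=31 v=9: → [24,32); WM=29
i=18 t=32 v=6: → [32,40); WM=30
i=19 t=33 v=3: → [32,40); WM=31
i=20 t=33 v=6: → [32,40); WM=31
i=21 t=34 v=2: → [32,40); WM=32; [24,32) fires=9
i=22 t=36 v=7: → [32,40); WM=34
i=23 t=36 v=8: → [32,40); WM=34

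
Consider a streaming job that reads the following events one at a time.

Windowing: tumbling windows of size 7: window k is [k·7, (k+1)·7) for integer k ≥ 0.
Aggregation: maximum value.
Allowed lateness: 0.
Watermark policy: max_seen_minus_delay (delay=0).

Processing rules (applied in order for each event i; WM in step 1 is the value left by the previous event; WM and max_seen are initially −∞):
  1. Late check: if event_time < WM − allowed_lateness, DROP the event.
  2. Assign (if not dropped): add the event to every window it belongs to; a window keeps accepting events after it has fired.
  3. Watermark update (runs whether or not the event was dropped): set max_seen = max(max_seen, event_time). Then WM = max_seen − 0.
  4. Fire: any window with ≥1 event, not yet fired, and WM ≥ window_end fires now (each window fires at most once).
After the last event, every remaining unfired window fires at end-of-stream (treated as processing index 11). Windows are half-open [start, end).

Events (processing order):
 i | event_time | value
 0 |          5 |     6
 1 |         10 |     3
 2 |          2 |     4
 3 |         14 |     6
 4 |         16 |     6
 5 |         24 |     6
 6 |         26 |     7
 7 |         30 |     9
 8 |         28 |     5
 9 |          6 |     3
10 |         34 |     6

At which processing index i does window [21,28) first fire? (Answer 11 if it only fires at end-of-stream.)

i=0 t=5 v=6: → [0,7); WM=5
i=1 t=10 v=3: → [7,14); WM=10; [0,7) fires=6
i=2 t=2 v=4: DROP (t<10-0); WM=10
i=3 t=14 v=6: → [14,21); WM=14; [7,14) fires=3
i=4 t=16 v=6: → [14,21); WM=16
i=5 t=24 v=6: → [21,28); WM=24; [14,21) fires=6
i=6 t=26 v=7: → [21,28); WM=26
i=7 t=30 v=9: → [28,35); WM=30; [21,28) fires=7
i=8 t=28 v=5: DROP (t<30-0); WM=30
i=9 t=6 v=3: DROP (t<30-0); WM=30
i=10 t=34 v=6: → [28,35); WM=34

7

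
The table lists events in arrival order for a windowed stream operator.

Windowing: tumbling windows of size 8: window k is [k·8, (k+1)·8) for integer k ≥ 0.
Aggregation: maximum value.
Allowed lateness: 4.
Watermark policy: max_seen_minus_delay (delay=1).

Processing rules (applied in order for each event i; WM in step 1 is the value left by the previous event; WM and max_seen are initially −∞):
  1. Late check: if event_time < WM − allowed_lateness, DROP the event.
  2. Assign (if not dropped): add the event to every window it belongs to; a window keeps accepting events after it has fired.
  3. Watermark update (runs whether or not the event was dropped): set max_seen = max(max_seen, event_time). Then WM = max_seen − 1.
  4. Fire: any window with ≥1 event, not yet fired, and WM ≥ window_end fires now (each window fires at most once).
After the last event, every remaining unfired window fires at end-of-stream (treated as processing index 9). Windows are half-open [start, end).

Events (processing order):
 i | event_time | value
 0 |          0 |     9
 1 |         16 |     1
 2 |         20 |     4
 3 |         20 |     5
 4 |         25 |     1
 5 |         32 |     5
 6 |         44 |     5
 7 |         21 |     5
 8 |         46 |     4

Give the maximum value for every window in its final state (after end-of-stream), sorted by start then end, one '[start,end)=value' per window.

i=0 t=0 v=9: → [0,8); WM=-1
i=1 t=16 v=1: → [16,24); WM=15; [0,8) fires=9
i=2 t=20 v=4: → [16,24); WM=19
i=3 t=20 v=5: → [16,24); WM=19
i=4 t=25 v=1: → [24,32); WM=24; [16,24) fires=5
i=5 t=32 v=5: → [32,40); WM=31
i=6 t=44 v=5: → [40,48); WM=43; [24,32) fires=1 [32,40) fires=5
i=7 t=21 v=5: DROP (t<43-4); WM=43
i=8 t=46 v=4: → [40,48); WM=45

[0,8)=9 [16,24)=5 [24,32)=1 [32,40)=5 [40,48)=5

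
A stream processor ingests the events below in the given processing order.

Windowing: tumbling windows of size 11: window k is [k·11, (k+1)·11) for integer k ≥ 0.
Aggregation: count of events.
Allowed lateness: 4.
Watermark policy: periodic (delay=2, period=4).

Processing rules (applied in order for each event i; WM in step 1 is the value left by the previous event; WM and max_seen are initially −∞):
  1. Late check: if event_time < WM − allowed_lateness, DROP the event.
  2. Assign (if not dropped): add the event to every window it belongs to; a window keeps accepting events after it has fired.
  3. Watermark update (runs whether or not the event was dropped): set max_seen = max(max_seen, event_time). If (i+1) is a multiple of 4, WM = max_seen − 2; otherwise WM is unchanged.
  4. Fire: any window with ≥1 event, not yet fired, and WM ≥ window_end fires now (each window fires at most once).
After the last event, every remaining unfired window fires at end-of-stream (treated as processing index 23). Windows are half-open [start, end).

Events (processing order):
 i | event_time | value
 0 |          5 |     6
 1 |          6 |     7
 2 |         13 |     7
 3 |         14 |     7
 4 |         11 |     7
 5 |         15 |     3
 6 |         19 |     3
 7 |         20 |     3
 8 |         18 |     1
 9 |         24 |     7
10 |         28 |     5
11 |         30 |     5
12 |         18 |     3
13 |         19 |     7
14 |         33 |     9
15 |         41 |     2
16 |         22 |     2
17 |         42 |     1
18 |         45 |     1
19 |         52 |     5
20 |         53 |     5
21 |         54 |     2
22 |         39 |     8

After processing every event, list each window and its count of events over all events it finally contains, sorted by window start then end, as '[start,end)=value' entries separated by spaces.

[0,11)=2 [11,22)=7 [22,33)=3 [33,44)=3 [44,55)=4

i=0 t=5 v=6: → [0,11); WM=−∞
i=1 t=6 v=7: → [0,11); WM=−∞
i=2 t=13 v=7: → [11,22); WM=−∞
i=3 t=14 v=7: → [11,22); WM=12; [0,11) fires=2
i=4 t=11 v=7: → [11,22); WM=12
i=5 t=15 v=3: → [11,22); WM=12
i=6 t=19 v=3: → [11,22); WM=12
i=7 t=20 v=3: → [11,22); WM=18
i=8 t=18 v=1: → [11,22); WM=18
i=9 t=24 v=7: → [22,33); WM=18
i=10 t=28 v=5: → [22,33); WM=18
i=11 t=30 v=5: → [22,33); WM=28; [11,22) fires=7
i=12 t=18 v=3: DROP (t<28-4); WM=28
i=13 t=19 v=7: DROP (t<28-4); WM=28
i=14 t=33 v=9: → [33,44); WM=28
i=15 t=41 v=2: → [33,44); WM=39; [22,33) fires=3
i=16 t=22 v=2: DROP (t<39-4); WM=39
i=17 t=42 v=1: → [33,44); WM=39
i=18 t=45 v=1: → [44,55); WM=39
i=19 t=52 v=5: → [44,55); WM=50; [33,44) fires=3
i=20 t=53 v=5: → [44,55); WM=50
i=21 t=54 v=2: → [44,55); WM=50
i=22 t=39 v=8: DROP (t<50-4); WM=50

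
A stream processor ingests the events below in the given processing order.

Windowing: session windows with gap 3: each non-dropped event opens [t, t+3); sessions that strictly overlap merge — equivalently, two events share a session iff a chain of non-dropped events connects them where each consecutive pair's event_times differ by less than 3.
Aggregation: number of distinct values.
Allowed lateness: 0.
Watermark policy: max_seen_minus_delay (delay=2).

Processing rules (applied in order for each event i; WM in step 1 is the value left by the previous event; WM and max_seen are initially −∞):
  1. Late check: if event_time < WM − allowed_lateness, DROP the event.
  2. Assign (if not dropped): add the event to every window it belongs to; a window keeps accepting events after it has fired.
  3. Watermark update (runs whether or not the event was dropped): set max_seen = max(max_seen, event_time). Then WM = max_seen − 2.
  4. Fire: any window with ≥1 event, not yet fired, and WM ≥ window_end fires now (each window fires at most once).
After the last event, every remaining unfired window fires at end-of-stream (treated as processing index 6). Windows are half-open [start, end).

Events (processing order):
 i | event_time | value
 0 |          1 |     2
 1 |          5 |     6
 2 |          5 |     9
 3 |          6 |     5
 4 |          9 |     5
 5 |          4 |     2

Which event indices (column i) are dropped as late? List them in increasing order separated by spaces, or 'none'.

i=0 t=1 v=2: → [1,4); WM=-1
i=1 t=5 v=6: → [5,8); WM=3
i=2 t=5 v=9: → [5,8); WM=3
i=3 t=6 v=5: → [5,9); WM=4
i=4 t=9 v=5: → [9,12); WM=7
i=5 t=4 v=2: DROP (t<7-0); WM=7

5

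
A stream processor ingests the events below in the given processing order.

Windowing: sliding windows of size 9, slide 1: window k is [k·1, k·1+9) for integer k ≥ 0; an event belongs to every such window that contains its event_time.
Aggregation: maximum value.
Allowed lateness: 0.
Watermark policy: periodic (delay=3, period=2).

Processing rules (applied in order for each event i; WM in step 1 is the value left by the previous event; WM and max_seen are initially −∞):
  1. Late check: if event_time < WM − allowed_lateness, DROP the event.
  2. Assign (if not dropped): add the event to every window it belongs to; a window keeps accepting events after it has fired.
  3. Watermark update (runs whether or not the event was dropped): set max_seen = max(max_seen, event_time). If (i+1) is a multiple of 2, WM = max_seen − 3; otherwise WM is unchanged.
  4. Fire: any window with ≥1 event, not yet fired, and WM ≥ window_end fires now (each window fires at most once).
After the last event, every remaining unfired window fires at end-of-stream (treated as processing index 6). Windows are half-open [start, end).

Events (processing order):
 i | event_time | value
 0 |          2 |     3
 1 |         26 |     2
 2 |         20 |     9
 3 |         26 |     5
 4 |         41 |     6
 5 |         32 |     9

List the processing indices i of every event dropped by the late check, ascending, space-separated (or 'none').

2

i=0 t=2 v=3: → [2,11),[1,10),[0,9); WM=−∞
i=1 t=26 v=2: → [26,35),[25,34),[24,33),[23,32),[22,31),[21,30),[20,29),[19,28),[18,27); WM=23; [0,9) fires=3 [1,10) fires=3 [2,11) fires=3
i=2 t=20 v=9: DROP (t<23-0); WM=23
i=3 t=26 v=5: → [26,35),[25,34),[24,33),[23,32),[22,31),[21,30),[20,29),[19,28),[18,27); WM=23
i=4 t=41 v=6: → [41,50),[40,49),[39,48),[38,47),[37,46),[36,45),[35,44),[34,43),[33,42); WM=23
i=5 t=32 v=9: → [32,41),[31,40),[30,39),[29,38),[28,37),[27,36),[26,35),[25,34),[24,33); WM=38; [18,27) fires=5 [19,28) fires=5 [20,29) fires=5 [21,30) fires=5 [22,31) fires=5 [23,32) fires=5 [24,33) fires=9 [25,34) fires=9 [26,35) fires=9 [27,36) fires=9 [28,37) fires=9 [29,38) fires=9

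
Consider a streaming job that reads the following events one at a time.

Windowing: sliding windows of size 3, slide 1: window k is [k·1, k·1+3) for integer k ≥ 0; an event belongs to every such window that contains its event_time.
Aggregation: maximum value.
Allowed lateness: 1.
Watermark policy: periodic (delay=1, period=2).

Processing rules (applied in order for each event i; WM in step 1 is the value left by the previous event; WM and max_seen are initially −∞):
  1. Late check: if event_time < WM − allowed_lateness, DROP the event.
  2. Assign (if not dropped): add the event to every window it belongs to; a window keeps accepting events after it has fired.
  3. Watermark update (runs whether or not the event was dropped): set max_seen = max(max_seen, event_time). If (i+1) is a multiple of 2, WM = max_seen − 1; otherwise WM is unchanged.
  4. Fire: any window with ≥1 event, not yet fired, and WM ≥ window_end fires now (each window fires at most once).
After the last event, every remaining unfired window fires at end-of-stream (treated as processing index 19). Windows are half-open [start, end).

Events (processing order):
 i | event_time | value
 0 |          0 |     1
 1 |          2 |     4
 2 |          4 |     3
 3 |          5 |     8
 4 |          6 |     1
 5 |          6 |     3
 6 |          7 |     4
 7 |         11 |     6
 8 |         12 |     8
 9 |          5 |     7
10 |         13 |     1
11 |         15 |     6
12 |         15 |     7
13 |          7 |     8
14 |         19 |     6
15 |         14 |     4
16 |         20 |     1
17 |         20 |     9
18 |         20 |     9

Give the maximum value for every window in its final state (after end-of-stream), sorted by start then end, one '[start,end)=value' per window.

[0,3)=4 [1,4)=4 [2,5)=4 [3,6)=8 [4,7)=8 [5,8)=8 [6,9)=4 [7,10)=4 [9,12)=6 [10,13)=8 [11,14)=8 [12,15)=8 [13,16)=7 [14,17)=7 [15,18)=7 [17,20)=6 [18,21)=9 [19,22)=9 [20,23)=9

i=0 t=0 v=1: → [0,3); WM=−∞
i=1 t=2 v=4: → [2,5),[1,4),[0,3); WM=1
i=2 t=4 v=3: → [4,7),[3,6),[2,5); WM=1
i=3 t=5 v=8: → [5,8),[4,7),[3,6); WM=4; [0,3) fires=4 [1,4) fires=4
i=4 t=6 v=1: → [6,9),[5,8),[4,7); WM=4
i=5 t=6 v=3: → [6,9),[5,8),[4,7); WM=5; [2,5) fires=4
i=6 t=7 v=4: → [7,10),[6,9),[5,8); WM=5
i=7 t=11 v=6: → [11,14),[10,13),[9,12); WM=10; [3,6) fires=8 [4,7) fires=8 [5,8) fires=8 [6,9) fires=4 [7,10) fires=4
i=8 t=12 v=8: → [12,15),[11,14),[10,13); WM=10
i=9 t=5 v=7: DROP (t<10-1); WM=11
i=10 t=13 v=1: → [13,16),[12,15),[11,14); WM=11
i=11 t=15 v=6: → [15,18),[14,17),[13,16); WM=14; [9,12) fires=6 [10,13) fires=8 [11,14) fires=8
i=12 t=15 v=7: → [15,18),[14,17),[13,16); WM=14
i=13 t=7 v=8: DROP (t<14-1); WM=14
i=14 t=19 v=6: → [19,22),[18,21),[17,20); WM=14
i=15 t=14 v=4: → [14,17),[13,16),[12,15); WM=18; [12,15) fires=8 [13,16) fires=7 [14,17) fires=7 [15,18) fires=7
i=16 t=20 v=1: → [20,23),[19,22),[18,21); WM=18
i=17 t=20 v=9: → [20,23),[19,22),[18,21); WM=19
i=18 t=20 v=9: → [20,23),[19,22),[18,21); WM=19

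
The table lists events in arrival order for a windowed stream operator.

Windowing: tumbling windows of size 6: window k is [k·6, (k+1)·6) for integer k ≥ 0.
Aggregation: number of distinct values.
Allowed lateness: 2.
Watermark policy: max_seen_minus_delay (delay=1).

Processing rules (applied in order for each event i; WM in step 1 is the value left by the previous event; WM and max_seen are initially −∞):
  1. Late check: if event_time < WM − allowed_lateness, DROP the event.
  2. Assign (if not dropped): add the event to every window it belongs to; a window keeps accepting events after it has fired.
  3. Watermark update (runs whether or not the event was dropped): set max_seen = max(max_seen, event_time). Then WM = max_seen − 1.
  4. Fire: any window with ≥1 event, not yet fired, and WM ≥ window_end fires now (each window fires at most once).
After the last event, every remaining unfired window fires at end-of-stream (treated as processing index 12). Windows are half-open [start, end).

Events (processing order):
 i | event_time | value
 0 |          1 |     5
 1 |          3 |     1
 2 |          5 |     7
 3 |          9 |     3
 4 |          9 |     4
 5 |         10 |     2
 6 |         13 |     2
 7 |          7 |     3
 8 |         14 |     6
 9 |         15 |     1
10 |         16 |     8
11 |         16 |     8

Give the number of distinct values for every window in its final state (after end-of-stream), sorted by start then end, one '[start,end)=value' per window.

[0,6)=3 [6,12)=3 [12,18)=4

i=0 t=1 v=5: → [0,6); WM=0
i=1 t=3 v=1: → [0,6); WM=2
i=2 t=5 v=7: → [0,6); WM=4
i=3 t=9 v=3: → [6,12); WM=8; [0,6) fires=3
i=4 t=9 v=4: → [6,12); WM=8
i=5 t=10 v=2: → [6,12); WM=9
i=6 t=13 v=2: → [12,18); WM=12; [6,12) fires=3
i=7 t=7 v=3: DROP (t<12-2); WM=12
i=8 t=14 v=6: → [12,18); WM=13
i=9 t=15 v=1: → [12,18); WM=14
i=10 t=16 v=8: → [12,18); WM=15
i=11 t=16 v=8: → [12,18); WM=15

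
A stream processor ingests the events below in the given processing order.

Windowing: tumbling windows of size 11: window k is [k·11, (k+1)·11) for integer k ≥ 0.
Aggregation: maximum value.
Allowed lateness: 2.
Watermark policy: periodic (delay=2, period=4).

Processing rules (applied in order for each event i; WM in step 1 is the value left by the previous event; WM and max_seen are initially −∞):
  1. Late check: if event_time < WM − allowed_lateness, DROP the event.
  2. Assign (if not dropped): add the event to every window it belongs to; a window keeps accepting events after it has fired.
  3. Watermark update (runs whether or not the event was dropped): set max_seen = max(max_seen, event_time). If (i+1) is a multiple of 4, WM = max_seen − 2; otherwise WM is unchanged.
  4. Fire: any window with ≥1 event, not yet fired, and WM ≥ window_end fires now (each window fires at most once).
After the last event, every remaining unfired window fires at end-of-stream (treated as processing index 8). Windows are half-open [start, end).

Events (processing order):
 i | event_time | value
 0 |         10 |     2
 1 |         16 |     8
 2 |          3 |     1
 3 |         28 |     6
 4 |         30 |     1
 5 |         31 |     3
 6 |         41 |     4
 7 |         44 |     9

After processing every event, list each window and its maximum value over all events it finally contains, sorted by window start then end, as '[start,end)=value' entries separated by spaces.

i=0 t=10 v=2: → [0,11); WM=−∞
i=1 t=16 v=8: → [11,22); WM=−∞
i=2 t=3 v=1: → [0,11); WM=−∞
i=3 t=28 v=6: → [22,33); WM=26; [0,11) fires=2 [11,22) fires=8
i=4 t=30 v=1: → [22,33); WM=26
i=5 t=31 v=3: → [22,33); WM=26
i=6 t=41 v=4: → [33,44); WM=26
i=7 t=44 v=9: → [44,55); WM=42; [22,33) fires=6

[0,11)=2 [11,22)=8 [22,33)=6 [33,44)=4 [44,55)=9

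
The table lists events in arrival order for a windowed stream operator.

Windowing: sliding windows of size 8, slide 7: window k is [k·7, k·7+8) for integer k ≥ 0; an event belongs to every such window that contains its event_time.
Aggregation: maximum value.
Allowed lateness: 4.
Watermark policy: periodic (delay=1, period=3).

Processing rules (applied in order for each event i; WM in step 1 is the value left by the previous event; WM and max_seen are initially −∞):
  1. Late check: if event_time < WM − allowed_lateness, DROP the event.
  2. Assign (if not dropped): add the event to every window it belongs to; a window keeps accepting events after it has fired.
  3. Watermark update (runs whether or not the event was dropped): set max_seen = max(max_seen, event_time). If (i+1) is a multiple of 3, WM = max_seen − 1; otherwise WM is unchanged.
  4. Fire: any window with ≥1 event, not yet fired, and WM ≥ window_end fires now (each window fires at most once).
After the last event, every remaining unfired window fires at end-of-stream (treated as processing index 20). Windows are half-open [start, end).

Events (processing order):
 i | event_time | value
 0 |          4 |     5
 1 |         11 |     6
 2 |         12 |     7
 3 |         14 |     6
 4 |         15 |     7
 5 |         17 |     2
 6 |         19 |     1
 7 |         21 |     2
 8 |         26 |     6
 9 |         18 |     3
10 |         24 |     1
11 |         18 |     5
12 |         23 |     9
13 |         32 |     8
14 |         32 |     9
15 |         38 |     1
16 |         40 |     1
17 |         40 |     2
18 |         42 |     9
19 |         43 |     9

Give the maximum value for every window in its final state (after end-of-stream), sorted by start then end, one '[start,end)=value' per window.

i=0 t=4 v=5: → [0,8); WM=−∞
i=1 t=11 v=6: → [7,15); WM=−∞
i=2 t=12 v=7: → [7,15); WM=11; [0,8) fires=5
i=3 t=14 v=6: → [14,22),[7,15); WM=11
i=4 t=15 v=7: → [14,22); WM=11
i=5 t=17 v=2: → [14,22); WM=16; [7,15) fires=7
i=6 t=19 v=1: → [14,22); WM=16
i=7 t=21 v=2: → [21,29),[14,22); WM=16
i=8 t=26 v=6: → [21,29); WM=25; [14,22) fires=7
i=9 t=18 v=3: DROP (t<25-4); WM=25
i=10 t=24 v=1: → [21,29); WM=25
i=11 t=18 v=5: DROP (t<25-4); WM=25
i=12 t=23 v=9: → [21,29); WM=25
i=13 t=32 v=8: → [28,36); WM=25
i=14 t=32 v=9: → [28,36); WM=31; [21,29) fires=9
i=15 t=38 v=1: → [35,43); WM=31
i=16 t=40 v=1: → [35,43); WM=31
i=17 t=40 v=2: → [35,43); WM=39; [28,36) fires=9
i=18 t=42 v=9: → [42,50),[35,43); WM=39
i=19 t=43 v=9: → [42,50); WM=39

[0,8)=5 [7,15)=7 [14,22)=7 [21,29)=9 [28,36)=9 [35,43)=9 [42,50)=9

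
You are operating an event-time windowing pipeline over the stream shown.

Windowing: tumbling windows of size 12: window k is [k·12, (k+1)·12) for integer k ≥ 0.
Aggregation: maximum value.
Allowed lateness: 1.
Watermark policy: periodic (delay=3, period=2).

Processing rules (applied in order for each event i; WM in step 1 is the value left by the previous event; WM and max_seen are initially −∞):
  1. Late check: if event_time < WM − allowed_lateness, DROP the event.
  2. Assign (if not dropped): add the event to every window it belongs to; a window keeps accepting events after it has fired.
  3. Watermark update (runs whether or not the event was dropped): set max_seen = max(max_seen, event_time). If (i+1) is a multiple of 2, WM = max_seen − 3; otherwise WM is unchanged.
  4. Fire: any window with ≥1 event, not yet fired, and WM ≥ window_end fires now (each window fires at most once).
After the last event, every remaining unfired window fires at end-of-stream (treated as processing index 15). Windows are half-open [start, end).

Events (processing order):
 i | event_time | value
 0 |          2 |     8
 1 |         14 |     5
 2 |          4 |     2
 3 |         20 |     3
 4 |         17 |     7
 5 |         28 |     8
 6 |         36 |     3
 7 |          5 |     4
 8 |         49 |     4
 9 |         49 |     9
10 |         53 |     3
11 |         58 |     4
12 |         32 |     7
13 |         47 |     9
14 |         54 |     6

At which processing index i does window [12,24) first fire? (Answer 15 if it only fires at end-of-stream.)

i=0 t=2 v=8: → [0,12); WM=−∞
i=1 t=14 v=5: → [12,24); WM=11
i=2 t=4 v=2: DROP (t<11-1); WM=11
i=3 t=20 v=3: → [12,24); WM=17; [0,12) fires=8
i=4 t=17 v=7: → [12,24); WM=17
i=5 t=28 v=8: → [24,36); WM=25; [12,24) fires=7
i=6 t=36 v=3: → [36,48); WM=25
i=7 t=5 v=4: DROP (t<25-1); WM=33
i=8 t=49 v=4: → [48,60); WM=33
i=9 t=49 v=9: → [48,60); WM=46; [24,36) fires=8
i=10 t=53 v=3: → [48,60); WM=46
i=11 t=58 v=4: → [48,60); WM=55; [36,48) fires=3
i=12 t=32 v=7: DROP (t<55-1); WM=55
i=13 t=47 v=9: DROP (t<55-1); WM=55
i=14 t=54 v=6: → [48,60); WM=55

5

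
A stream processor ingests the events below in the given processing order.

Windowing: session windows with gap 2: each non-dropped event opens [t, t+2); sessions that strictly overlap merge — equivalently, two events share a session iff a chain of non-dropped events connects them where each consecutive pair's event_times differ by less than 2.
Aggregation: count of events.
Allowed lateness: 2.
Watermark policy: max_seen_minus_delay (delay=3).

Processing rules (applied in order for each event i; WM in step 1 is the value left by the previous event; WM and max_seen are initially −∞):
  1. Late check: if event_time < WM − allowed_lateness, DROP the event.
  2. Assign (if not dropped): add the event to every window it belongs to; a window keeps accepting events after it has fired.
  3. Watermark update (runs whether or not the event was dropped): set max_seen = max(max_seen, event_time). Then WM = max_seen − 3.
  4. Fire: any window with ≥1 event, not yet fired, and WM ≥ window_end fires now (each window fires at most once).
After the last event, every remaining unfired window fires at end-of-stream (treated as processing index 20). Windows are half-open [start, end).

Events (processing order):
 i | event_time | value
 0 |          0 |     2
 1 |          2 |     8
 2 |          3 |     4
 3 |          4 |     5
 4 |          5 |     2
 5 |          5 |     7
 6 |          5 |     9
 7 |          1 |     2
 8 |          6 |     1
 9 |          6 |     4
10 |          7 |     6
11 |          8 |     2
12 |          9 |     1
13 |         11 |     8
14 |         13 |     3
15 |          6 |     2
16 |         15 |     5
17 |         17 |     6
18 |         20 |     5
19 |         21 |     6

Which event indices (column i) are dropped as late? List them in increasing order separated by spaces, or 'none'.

15

i=0 t=0 v=2: → [0,2); WM=-3
i=1 t=2 v=8: → [2,4); WM=-1
i=2 t=3 v=4: → [2,5); WM=0
i=3 t=4 v=5: → [2,6); WM=1
i=4 t=5 v=2: → [2,7); WM=2
i=5 t=5 v=7: → [2,7); WM=2
i=6 t=5 v=9: → [2,7); WM=2
i=7 t=1 v=2: → [0,7); WM=2
i=8 t=6 v=1: → [0,8); WM=3
i=9 t=6 v=4: → [0,8); WM=3
i=10 t=7 v=6: → [0,9); WM=4
i=11 t=8 v=2: → [0,10); WM=5
i=12 t=9 v=1: → [0,11); WM=6
i=13 t=11 v=8: → [11,13); WM=8
i=14 t=13 v=3: → [13,15); WM=10
i=15 t=6 v=2: DROP (t<10-2); WM=10
i=16 t=15 v=5: → [15,17); WM=12
i=17 t=17 v=6: → [17,19); WM=14
i=18 t=20 v=5: → [20,22); WM=17
i=19 t=21 v=6: → [20,23); WM=18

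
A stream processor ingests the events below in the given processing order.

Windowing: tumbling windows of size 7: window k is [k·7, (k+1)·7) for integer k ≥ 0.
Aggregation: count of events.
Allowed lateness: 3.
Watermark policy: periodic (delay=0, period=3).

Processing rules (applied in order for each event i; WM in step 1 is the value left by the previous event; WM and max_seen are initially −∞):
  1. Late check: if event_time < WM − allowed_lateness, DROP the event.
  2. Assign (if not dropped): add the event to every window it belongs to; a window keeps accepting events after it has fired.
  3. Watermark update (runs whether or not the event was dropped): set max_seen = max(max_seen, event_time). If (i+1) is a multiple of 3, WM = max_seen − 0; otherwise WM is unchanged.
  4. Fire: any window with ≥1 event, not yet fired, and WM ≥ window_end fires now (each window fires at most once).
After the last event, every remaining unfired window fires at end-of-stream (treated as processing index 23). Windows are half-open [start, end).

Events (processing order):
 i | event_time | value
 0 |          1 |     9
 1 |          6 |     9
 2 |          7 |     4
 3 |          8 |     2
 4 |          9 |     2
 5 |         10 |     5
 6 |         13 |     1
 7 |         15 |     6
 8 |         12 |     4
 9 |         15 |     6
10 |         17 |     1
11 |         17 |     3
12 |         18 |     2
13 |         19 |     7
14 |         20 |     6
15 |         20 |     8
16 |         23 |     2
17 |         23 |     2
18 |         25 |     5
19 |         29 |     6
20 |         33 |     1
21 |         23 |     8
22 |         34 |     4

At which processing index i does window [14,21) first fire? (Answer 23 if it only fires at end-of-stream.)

i=0 t=1 v=9: → [0,7); WM=−∞
i=1 t=6 v=9: → [0,7); WM=−∞
i=2 t=7 v=4: → [7,14); WM=7; [0,7) fires=2
i=3 t=8 v=2: → [7,14); WM=7
i=4 t=9 v=2: → [7,14); WM=7
i=5 t=10 v=5: → [7,14); WM=10
i=6 t=13 v=1: → [7,14); WM=10
i=7 t=15 v=6: → [14,21); WM=10
i=8 t=12 v=4: → [7,14); WM=15; [7,14) fires=6
i=9 t=15 v=6: → [14,21); WM=15
i=10 t=17 v=1: → [14,21); WM=15
i=11 t=17 v=3: → [14,21); WM=17
i=12 t=18 v=2: → [14,21); WM=17
i=13 t=19 v=7: → [14,21); WM=17
i=14 t=20 v=6: → [14,21); WM=20
i=15 t=20 v=8: → [14,21); WM=20
i=16 t=23 v=2: → [21,28); WM=20
i=17 t=23 v=2: → [21,28); WM=23; [14,21) fires=8
i=18 t=25 v=5: → [21,28); WM=23
i=19 t=29 v=6: → [28,35); WM=23
i=20 t=33 v=1: → [28,35); WM=33; [21,28) fires=3
i=21 t=23 v=8: DROP (t<33-3); WM=33
i=22 t=34 v=4: → [28,35); WM=33

17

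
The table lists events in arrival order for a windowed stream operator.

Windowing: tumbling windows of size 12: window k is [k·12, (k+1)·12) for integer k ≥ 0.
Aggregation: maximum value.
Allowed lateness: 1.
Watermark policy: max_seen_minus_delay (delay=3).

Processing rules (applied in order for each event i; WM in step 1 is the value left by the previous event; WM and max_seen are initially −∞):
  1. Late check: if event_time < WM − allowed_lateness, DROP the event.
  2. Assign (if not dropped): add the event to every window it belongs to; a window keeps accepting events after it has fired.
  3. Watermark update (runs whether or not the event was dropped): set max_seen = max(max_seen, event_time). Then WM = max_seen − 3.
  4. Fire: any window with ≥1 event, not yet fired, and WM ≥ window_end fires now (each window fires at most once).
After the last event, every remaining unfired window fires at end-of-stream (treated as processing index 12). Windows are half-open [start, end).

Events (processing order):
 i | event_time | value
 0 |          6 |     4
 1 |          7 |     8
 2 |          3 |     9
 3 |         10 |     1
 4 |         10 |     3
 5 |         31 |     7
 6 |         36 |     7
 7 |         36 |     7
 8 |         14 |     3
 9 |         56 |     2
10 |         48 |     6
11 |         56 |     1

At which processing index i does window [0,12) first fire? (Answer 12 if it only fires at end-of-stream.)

5

i=0 t=6 v=4: → [0,12); WM=3
i=1 t=7 v=8: → [0,12); WM=4
i=2 t=3 v=9: → [0,12); WM=4
i=3 t=10 v=1: → [0,12); WM=7
i=4 t=10 v=3: → [0,12); WM=7
i=5 t=31 v=7: → [24,36); WM=28; [0,12) fires=9
i=6 t=36 v=7: → [36,48); WM=33
i=7 t=36 v=7: → [36,48); WM=33
i=8 t=14 v=3: DROP (t<33-1); WM=33
i=9 t=56 v=2: → [48,60); WM=53; [24,36) fires=7 [36,48) fires=7
i=10 t=48 v=6: DROP (t<53-1); WM=53
i=11 t=56 v=1: → [48,60); WM=53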